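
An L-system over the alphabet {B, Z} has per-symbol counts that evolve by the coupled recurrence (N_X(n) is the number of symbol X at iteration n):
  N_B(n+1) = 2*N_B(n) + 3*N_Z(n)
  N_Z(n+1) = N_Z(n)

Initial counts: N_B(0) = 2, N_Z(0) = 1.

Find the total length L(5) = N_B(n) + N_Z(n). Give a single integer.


Answer: 158

Derivation:
Step 0: N_B=2, N_Z=1, L=3
Step 1: N_B=7, N_Z=1, L=8
Step 2: N_B=17, N_Z=1, L=18
Step 3: N_B=37, N_Z=1, L=38
Step 4: N_B=77, N_Z=1, L=78
Step 5: N_B=157, N_Z=1, L=158


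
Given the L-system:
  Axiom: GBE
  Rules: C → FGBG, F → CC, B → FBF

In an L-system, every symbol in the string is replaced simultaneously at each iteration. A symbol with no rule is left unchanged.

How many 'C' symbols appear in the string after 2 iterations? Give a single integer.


Answer: 4

Derivation:
Step 0: GBE  (0 'C')
Step 1: GFBFE  (0 'C')
Step 2: GCCFBFCCE  (4 'C')


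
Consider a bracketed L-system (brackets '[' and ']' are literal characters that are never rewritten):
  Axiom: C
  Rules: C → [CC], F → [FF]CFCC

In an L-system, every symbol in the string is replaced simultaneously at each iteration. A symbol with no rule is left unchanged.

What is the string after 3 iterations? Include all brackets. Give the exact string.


Answer: [[[CC][CC]][[CC][CC]]]

Derivation:
Step 0: C
Step 1: [CC]
Step 2: [[CC][CC]]
Step 3: [[[CC][CC]][[CC][CC]]]


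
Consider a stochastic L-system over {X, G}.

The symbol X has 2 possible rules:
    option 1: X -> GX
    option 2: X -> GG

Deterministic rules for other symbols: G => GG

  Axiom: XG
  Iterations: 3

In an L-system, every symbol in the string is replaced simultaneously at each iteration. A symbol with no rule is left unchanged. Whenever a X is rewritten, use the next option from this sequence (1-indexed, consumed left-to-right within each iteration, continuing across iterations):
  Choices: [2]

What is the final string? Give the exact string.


Answer: GGGGGGGGGGGGGGGG

Derivation:
Step 0: XG
Step 1: GGGG  (used choices [2])
Step 2: GGGGGGGG  (used choices [])
Step 3: GGGGGGGGGGGGGGGG  (used choices [])


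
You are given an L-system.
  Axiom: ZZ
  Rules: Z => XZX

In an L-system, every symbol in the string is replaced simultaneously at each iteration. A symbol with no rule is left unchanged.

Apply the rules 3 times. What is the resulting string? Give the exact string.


Answer: XXXZXXXXXXZXXX

Derivation:
Step 0: ZZ
Step 1: XZXXZX
Step 2: XXZXXXXZXX
Step 3: XXXZXXXXXXZXXX


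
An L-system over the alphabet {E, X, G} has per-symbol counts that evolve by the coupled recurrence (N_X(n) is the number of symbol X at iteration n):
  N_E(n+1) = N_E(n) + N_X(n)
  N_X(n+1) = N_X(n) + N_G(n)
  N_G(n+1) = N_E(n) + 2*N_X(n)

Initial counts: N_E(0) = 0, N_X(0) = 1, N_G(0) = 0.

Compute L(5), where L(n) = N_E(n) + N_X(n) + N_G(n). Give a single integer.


Step 0: N_E=0, N_X=1, N_G=0, L=1
Step 1: N_E=1, N_X=1, N_G=2, L=4
Step 2: N_E=2, N_X=3, N_G=3, L=8
Step 3: N_E=5, N_X=6, N_G=8, L=19
Step 4: N_E=11, N_X=14, N_G=17, L=42
Step 5: N_E=25, N_X=31, N_G=39, L=95

Answer: 95


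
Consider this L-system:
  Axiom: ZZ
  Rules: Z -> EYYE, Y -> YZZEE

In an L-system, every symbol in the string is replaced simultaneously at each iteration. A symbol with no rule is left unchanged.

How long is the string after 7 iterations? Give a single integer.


Answer: 2848

Derivation:
Step 0: length = 2
Step 1: length = 8
Step 2: length = 24
Step 3: length = 64
Step 4: length = 168
Step 5: length = 432
Step 6: length = 1112
Step 7: length = 2848


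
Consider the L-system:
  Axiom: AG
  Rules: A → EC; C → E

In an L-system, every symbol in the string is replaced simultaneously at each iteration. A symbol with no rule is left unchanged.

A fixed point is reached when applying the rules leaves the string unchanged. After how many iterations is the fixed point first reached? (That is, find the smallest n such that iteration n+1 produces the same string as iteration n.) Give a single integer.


Answer: 2

Derivation:
Step 0: AG
Step 1: ECG
Step 2: EEG
Step 3: EEG  (unchanged — fixed point at step 2)


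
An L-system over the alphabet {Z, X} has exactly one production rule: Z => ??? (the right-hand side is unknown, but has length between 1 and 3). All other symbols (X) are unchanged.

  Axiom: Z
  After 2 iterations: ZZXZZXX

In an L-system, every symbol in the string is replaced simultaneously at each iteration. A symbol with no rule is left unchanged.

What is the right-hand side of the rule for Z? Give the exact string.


Answer: ZZX

Derivation:
Trying Z => ZZX:
  Step 0: Z
  Step 1: ZZX
  Step 2: ZZXZZXX
Matches the given result.


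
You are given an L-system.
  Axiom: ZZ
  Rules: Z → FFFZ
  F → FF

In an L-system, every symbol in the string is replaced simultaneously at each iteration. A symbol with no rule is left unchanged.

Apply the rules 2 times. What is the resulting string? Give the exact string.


Step 0: ZZ
Step 1: FFFZFFFZ
Step 2: FFFFFFFFFZFFFFFFFFFZ

Answer: FFFFFFFFFZFFFFFFFFFZ


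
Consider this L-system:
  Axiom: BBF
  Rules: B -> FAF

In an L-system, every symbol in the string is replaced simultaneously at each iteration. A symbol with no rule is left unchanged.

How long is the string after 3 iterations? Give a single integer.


Step 0: length = 3
Step 1: length = 7
Step 2: length = 7
Step 3: length = 7

Answer: 7


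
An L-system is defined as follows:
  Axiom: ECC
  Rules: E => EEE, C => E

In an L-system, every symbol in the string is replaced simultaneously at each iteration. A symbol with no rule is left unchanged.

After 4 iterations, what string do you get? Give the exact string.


Answer: EEEEEEEEEEEEEEEEEEEEEEEEEEEEEEEEEEEEEEEEEEEEEEEEEEEEEEEEEEEEEEEEEEEEEEEEEEEEEEEEEEEEEEEEEEEEEEEEEEEEEEEEEEEEEEEEEEEEEEEEEEEEEEEEEEEEEEE

Derivation:
Step 0: ECC
Step 1: EEEEE
Step 2: EEEEEEEEEEEEEEE
Step 3: EEEEEEEEEEEEEEEEEEEEEEEEEEEEEEEEEEEEEEEEEEEEE
Step 4: EEEEEEEEEEEEEEEEEEEEEEEEEEEEEEEEEEEEEEEEEEEEEEEEEEEEEEEEEEEEEEEEEEEEEEEEEEEEEEEEEEEEEEEEEEEEEEEEEEEEEEEEEEEEEEEEEEEEEEEEEEEEEEEEEEEEEEE


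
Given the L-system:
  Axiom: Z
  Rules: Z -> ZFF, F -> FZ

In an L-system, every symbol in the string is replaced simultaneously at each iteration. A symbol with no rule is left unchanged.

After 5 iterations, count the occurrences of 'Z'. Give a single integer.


Step 0: Z  (1 'Z')
Step 1: ZFF  (1 'Z')
Step 2: ZFFFZFZ  (3 'Z')
Step 3: ZFFFZFZFZZFFFZZFF  (7 'Z')
Step 4: ZFFFZFZFZZFFFZZFFFZZFFZFFFZFZFZZFFZFFFZFZ  (17 'Z')
Step 5: ZFFFZFZFZZFFFZZFFFZZFFZFFFZFZFZZFFZFFFZFZFZZFFZFFFZFZZFFFZFZFZZFFFZZFFFZZFFZFFFZFZZFFFZFZFZZFFFZZFF  (41 'Z')

Answer: 41


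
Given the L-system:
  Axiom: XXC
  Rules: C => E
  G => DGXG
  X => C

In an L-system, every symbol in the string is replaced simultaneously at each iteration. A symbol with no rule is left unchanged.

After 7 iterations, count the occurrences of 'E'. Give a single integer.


Step 0: XXC  (0 'E')
Step 1: CCE  (1 'E')
Step 2: EEE  (3 'E')
Step 3: EEE  (3 'E')
Step 4: EEE  (3 'E')
Step 5: EEE  (3 'E')
Step 6: EEE  (3 'E')
Step 7: EEE  (3 'E')

Answer: 3


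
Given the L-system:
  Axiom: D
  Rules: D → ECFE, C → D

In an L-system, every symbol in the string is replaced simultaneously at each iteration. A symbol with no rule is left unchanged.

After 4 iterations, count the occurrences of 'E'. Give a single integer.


Answer: 4

Derivation:
Step 0: D  (0 'E')
Step 1: ECFE  (2 'E')
Step 2: EDFE  (2 'E')
Step 3: EECFEFE  (4 'E')
Step 4: EEDFEFE  (4 'E')


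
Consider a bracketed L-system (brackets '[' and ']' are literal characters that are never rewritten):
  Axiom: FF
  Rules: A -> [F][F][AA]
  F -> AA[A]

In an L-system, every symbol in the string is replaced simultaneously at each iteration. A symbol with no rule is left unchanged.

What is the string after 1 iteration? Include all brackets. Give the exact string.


Answer: AA[A]AA[A]

Derivation:
Step 0: FF
Step 1: AA[A]AA[A]


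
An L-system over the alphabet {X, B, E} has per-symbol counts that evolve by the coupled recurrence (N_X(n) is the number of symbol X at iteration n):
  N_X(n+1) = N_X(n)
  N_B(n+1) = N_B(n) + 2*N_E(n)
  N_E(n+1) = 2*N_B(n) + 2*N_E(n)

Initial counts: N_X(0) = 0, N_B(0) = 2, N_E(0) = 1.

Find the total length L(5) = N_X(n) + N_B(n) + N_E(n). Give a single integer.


Answer: 1624

Derivation:
Step 0: N_X=0, N_B=2, N_E=1, L=3
Step 1: N_X=0, N_B=4, N_E=6, L=10
Step 2: N_X=0, N_B=16, N_E=20, L=36
Step 3: N_X=0, N_B=56, N_E=72, L=128
Step 4: N_X=0, N_B=200, N_E=256, L=456
Step 5: N_X=0, N_B=712, N_E=912, L=1624


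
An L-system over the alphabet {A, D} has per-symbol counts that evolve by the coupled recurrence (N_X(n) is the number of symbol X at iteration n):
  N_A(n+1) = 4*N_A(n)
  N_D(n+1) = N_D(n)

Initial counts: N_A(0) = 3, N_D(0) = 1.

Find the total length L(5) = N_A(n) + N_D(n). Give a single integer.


Step 0: N_A=3, N_D=1, L=4
Step 1: N_A=12, N_D=1, L=13
Step 2: N_A=48, N_D=1, L=49
Step 3: N_A=192, N_D=1, L=193
Step 4: N_A=768, N_D=1, L=769
Step 5: N_A=3072, N_D=1, L=3073

Answer: 3073


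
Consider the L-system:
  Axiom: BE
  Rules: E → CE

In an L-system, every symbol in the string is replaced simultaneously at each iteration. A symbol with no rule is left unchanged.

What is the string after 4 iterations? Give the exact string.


Answer: BCCCCE

Derivation:
Step 0: BE
Step 1: BCE
Step 2: BCCE
Step 3: BCCCE
Step 4: BCCCCE


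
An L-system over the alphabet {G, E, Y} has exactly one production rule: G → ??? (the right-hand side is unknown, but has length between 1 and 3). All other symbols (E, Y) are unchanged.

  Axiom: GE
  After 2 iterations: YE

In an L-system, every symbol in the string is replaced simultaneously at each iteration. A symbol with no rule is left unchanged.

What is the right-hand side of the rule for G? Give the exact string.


Answer: Y

Derivation:
Trying G → Y:
  Step 0: GE
  Step 1: YE
  Step 2: YE
Matches the given result.


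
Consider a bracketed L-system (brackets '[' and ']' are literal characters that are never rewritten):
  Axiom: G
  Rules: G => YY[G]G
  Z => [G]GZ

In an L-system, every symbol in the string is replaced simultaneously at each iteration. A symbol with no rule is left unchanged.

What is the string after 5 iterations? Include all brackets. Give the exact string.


Answer: YY[YY[YY[YY[YY[G]G]YY[G]G]YY[YY[G]G]YY[G]G]YY[YY[YY[G]G]YY[G]G]YY[YY[G]G]YY[G]G]YY[YY[YY[YY[G]G]YY[G]G]YY[YY[G]G]YY[G]G]YY[YY[YY[G]G]YY[G]G]YY[YY[G]G]YY[G]G

Derivation:
Step 0: G
Step 1: YY[G]G
Step 2: YY[YY[G]G]YY[G]G
Step 3: YY[YY[YY[G]G]YY[G]G]YY[YY[G]G]YY[G]G
Step 4: YY[YY[YY[YY[G]G]YY[G]G]YY[YY[G]G]YY[G]G]YY[YY[YY[G]G]YY[G]G]YY[YY[G]G]YY[G]G
Step 5: YY[YY[YY[YY[YY[G]G]YY[G]G]YY[YY[G]G]YY[G]G]YY[YY[YY[G]G]YY[G]G]YY[YY[G]G]YY[G]G]YY[YY[YY[YY[G]G]YY[G]G]YY[YY[G]G]YY[G]G]YY[YY[YY[G]G]YY[G]G]YY[YY[G]G]YY[G]G


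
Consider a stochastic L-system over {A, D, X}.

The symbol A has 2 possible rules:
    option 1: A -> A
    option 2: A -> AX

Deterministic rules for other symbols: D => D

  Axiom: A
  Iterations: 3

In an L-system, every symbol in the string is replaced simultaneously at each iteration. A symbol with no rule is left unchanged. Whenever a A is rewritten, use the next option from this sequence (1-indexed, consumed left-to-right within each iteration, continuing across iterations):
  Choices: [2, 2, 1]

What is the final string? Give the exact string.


Answer: AXX

Derivation:
Step 0: A
Step 1: AX  (used choices [2])
Step 2: AXX  (used choices [2])
Step 3: AXX  (used choices [1])


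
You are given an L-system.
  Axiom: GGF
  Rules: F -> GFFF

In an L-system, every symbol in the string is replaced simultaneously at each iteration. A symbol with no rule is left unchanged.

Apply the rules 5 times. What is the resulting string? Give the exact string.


Answer: GGGGGGGFFFGFFFGFFFGGFFFGFFFGFFFGGFFFGFFFGFFFGGGFFFGFFFGFFFGGFFFGFFFGFFFGGFFFGFFFGFFFGGGFFFGFFFGFFFGGFFFGFFFGFFFGGFFFGFFFGFFFGGGGFFFGFFFGFFFGGFFFGFFFGFFFGGFFFGFFFGFFFGGGFFFGFFFGFFFGGFFFGFFFGFFFGGFFFGFFFGFFFGGGFFFGFFFGFFFGGFFFGFFFGFFFGGFFFGFFFGFFFGGGGFFFGFFFGFFFGGFFFGFFFGFFFGGFFFGFFFGFFFGGGFFFGFFFGFFFGGFFFGFFFGFFFGGFFFGFFFGFFFGGGFFFGFFFGFFFGGFFFGFFFGFFFGGFFFGFFFGFFF

Derivation:
Step 0: GGF
Step 1: GGGFFF
Step 2: GGGGFFFGFFFGFFF
Step 3: GGGGGFFFGFFFGFFFGGFFFGFFFGFFFGGFFFGFFFGFFF
Step 4: GGGGGGFFFGFFFGFFFGGFFFGFFFGFFFGGFFFGFFFGFFFGGGFFFGFFFGFFFGGFFFGFFFGFFFGGFFFGFFFGFFFGGGFFFGFFFGFFFGGFFFGFFFGFFFGGFFFGFFFGFFF
Step 5: GGGGGGGFFFGFFFGFFFGGFFFGFFFGFFFGGFFFGFFFGFFFGGGFFFGFFFGFFFGGFFFGFFFGFFFGGFFFGFFFGFFFGGGFFFGFFFGFFFGGFFFGFFFGFFFGGFFFGFFFGFFFGGGGFFFGFFFGFFFGGFFFGFFFGFFFGGFFFGFFFGFFFGGGFFFGFFFGFFFGGFFFGFFFGFFFGGFFFGFFFGFFFGGGFFFGFFFGFFFGGFFFGFFFGFFFGGFFFGFFFGFFFGGGGFFFGFFFGFFFGGFFFGFFFGFFFGGFFFGFFFGFFFGGGFFFGFFFGFFFGGFFFGFFFGFFFGGFFFGFFFGFFFGGGFFFGFFFGFFFGGFFFGFFFGFFFGGFFFGFFFGFFF


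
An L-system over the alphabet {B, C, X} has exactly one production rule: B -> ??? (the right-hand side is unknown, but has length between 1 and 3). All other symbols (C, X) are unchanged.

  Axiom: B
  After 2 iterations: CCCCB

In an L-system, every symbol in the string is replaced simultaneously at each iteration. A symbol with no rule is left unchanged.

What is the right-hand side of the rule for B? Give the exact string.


Answer: CCB

Derivation:
Trying B -> CCB:
  Step 0: B
  Step 1: CCB
  Step 2: CCCCB
Matches the given result.


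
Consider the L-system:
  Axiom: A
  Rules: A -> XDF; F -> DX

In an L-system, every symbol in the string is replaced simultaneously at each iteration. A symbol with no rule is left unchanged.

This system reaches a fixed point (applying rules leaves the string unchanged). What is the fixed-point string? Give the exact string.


Step 0: A
Step 1: XDF
Step 2: XDDX
Step 3: XDDX  (unchanged — fixed point at step 2)

Answer: XDDX


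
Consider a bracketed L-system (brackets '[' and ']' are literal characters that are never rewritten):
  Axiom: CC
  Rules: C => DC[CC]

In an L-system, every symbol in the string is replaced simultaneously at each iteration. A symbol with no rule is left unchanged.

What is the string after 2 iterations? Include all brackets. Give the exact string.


Step 0: CC
Step 1: DC[CC]DC[CC]
Step 2: DDC[CC][DC[CC]DC[CC]]DDC[CC][DC[CC]DC[CC]]

Answer: DDC[CC][DC[CC]DC[CC]]DDC[CC][DC[CC]DC[CC]]


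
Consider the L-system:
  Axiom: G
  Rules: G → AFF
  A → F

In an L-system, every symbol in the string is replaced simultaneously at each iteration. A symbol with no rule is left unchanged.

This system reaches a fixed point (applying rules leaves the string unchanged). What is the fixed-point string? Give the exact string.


Answer: FFF

Derivation:
Step 0: G
Step 1: AFF
Step 2: FFF
Step 3: FFF  (unchanged — fixed point at step 2)


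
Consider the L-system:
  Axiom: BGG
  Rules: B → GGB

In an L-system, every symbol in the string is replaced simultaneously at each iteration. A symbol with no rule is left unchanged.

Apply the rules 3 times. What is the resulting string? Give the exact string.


Answer: GGGGGGBGG

Derivation:
Step 0: BGG
Step 1: GGBGG
Step 2: GGGGBGG
Step 3: GGGGGGBGG


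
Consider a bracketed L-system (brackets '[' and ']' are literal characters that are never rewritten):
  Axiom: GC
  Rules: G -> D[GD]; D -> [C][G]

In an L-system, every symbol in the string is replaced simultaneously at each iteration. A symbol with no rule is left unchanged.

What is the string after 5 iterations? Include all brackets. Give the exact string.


Step 0: GC
Step 1: D[GD]C
Step 2: [C][G][D[GD][C][G]]C
Step 3: [C][D[GD]][[C][G][D[GD][C][G]][C][D[GD]]]C
Step 4: [C][[C][G][D[GD][C][G]]][[C][D[GD]][[C][G][D[GD][C][G]][C][D[GD]]][C][[C][G][D[GD][C][G]]]]C
Step 5: [C][[C][D[GD]][[C][G][D[GD][C][G]][C][D[GD]]]][[C][[C][G][D[GD][C][G]]][[C][D[GD]][[C][G][D[GD][C][G]][C][D[GD]]][C][[C][G][D[GD][C][G]]]][C][[C][D[GD]][[C][G][D[GD][C][G]][C][D[GD]]]]]C

Answer: [C][[C][D[GD]][[C][G][D[GD][C][G]][C][D[GD]]]][[C][[C][G][D[GD][C][G]]][[C][D[GD]][[C][G][D[GD][C][G]][C][D[GD]]][C][[C][G][D[GD][C][G]]]][C][[C][D[GD]][[C][G][D[GD][C][G]][C][D[GD]]]]]C


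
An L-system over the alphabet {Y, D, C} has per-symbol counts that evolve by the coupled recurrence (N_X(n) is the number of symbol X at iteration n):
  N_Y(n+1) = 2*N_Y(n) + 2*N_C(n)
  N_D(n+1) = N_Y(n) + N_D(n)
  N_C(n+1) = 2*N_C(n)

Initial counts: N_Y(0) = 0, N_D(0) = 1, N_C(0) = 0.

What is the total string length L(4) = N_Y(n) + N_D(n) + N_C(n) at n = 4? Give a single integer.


Step 0: N_Y=0, N_D=1, N_C=0, L=1
Step 1: N_Y=0, N_D=1, N_C=0, L=1
Step 2: N_Y=0, N_D=1, N_C=0, L=1
Step 3: N_Y=0, N_D=1, N_C=0, L=1
Step 4: N_Y=0, N_D=1, N_C=0, L=1

Answer: 1


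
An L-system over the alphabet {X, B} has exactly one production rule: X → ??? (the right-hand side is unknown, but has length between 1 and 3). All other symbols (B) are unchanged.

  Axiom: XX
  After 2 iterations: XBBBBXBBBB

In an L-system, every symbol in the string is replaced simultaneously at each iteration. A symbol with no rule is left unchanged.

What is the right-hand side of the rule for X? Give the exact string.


Trying X → XBB:
  Step 0: XX
  Step 1: XBBXBB
  Step 2: XBBBBXBBBB
Matches the given result.

Answer: XBB


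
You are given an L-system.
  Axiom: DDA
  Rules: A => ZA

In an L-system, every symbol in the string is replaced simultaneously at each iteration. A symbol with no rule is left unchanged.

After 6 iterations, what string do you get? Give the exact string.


Answer: DDZZZZZZA

Derivation:
Step 0: DDA
Step 1: DDZA
Step 2: DDZZA
Step 3: DDZZZA
Step 4: DDZZZZA
Step 5: DDZZZZZA
Step 6: DDZZZZZZA


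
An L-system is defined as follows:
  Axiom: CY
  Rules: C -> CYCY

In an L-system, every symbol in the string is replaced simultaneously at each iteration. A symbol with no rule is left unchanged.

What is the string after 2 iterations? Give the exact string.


Step 0: CY
Step 1: CYCYY
Step 2: CYCYYCYCYYY

Answer: CYCYYCYCYYY


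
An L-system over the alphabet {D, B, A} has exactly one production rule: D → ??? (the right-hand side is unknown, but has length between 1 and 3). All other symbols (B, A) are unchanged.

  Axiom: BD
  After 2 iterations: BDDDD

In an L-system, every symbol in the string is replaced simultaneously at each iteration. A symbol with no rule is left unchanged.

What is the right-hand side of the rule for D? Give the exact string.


Answer: DD

Derivation:
Trying D → DD:
  Step 0: BD
  Step 1: BDD
  Step 2: BDDDD
Matches the given result.


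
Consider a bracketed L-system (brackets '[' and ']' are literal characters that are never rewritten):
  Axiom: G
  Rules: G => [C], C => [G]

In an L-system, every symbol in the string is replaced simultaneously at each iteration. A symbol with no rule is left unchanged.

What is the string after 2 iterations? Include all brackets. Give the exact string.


Step 0: G
Step 1: [C]
Step 2: [[G]]

Answer: [[G]]


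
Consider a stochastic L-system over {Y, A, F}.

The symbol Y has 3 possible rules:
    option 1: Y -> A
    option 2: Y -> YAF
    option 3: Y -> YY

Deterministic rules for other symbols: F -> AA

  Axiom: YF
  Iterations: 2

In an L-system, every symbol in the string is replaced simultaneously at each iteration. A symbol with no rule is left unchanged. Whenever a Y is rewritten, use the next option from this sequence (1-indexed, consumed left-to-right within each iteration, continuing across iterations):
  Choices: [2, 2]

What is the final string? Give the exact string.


Answer: YAFAAAAA

Derivation:
Step 0: YF
Step 1: YAFAA  (used choices [2])
Step 2: YAFAAAAA  (used choices [2])


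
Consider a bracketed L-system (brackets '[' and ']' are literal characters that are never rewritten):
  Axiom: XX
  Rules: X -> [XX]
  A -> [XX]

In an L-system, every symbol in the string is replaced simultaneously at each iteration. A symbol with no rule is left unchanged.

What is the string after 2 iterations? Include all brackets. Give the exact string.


Answer: [[XX][XX]][[XX][XX]]

Derivation:
Step 0: XX
Step 1: [XX][XX]
Step 2: [[XX][XX]][[XX][XX]]


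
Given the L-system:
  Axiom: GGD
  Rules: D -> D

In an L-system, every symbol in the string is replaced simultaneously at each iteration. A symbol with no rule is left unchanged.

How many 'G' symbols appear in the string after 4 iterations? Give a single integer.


Answer: 2

Derivation:
Step 0: GGD  (2 'G')
Step 1: GGD  (2 'G')
Step 2: GGD  (2 'G')
Step 3: GGD  (2 'G')
Step 4: GGD  (2 'G')


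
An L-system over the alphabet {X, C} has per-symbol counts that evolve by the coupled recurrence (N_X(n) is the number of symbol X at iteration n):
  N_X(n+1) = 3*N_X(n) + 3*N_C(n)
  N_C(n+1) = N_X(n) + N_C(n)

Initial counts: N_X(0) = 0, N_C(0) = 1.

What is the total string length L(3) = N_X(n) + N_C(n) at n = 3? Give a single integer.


Step 0: N_X=0, N_C=1, L=1
Step 1: N_X=3, N_C=1, L=4
Step 2: N_X=12, N_C=4, L=16
Step 3: N_X=48, N_C=16, L=64

Answer: 64


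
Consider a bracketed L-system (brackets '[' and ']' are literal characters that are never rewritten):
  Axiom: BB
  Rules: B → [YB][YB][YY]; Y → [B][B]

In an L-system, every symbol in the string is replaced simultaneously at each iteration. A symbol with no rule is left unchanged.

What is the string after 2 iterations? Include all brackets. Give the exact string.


Step 0: BB
Step 1: [YB][YB][YY][YB][YB][YY]
Step 2: [[B][B][YB][YB][YY]][[B][B][YB][YB][YY]][[B][B][B][B]][[B][B][YB][YB][YY]][[B][B][YB][YB][YY]][[B][B][B][B]]

Answer: [[B][B][YB][YB][YY]][[B][B][YB][YB][YY]][[B][B][B][B]][[B][B][YB][YB][YY]][[B][B][YB][YB][YY]][[B][B][B][B]]


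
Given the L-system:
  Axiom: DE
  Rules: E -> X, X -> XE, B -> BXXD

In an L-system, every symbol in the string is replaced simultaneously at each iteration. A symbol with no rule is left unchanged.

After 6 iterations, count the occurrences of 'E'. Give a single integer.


Answer: 5

Derivation:
Step 0: DE  (1 'E')
Step 1: DX  (0 'E')
Step 2: DXE  (1 'E')
Step 3: DXEX  (1 'E')
Step 4: DXEXXE  (2 'E')
Step 5: DXEXXEXEX  (3 'E')
Step 6: DXEXXEXEXXEXXE  (5 'E')


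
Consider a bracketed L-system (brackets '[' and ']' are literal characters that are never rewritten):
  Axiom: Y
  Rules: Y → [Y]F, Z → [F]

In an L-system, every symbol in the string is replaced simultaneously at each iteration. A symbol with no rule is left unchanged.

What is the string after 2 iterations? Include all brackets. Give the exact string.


Step 0: Y
Step 1: [Y]F
Step 2: [[Y]F]F

Answer: [[Y]F]F


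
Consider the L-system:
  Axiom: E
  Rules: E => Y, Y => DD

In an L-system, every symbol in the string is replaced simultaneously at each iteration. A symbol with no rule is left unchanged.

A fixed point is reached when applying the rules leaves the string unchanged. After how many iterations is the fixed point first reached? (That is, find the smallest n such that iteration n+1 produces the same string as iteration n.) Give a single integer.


Step 0: E
Step 1: Y
Step 2: DD
Step 3: DD  (unchanged — fixed point at step 2)

Answer: 2


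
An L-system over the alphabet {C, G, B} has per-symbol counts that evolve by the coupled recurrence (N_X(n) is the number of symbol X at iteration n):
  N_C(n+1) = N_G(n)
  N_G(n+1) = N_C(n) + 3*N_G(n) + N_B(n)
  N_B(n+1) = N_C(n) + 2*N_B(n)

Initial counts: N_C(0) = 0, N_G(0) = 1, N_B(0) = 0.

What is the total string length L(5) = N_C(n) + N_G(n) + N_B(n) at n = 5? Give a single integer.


Step 0: N_C=0, N_G=1, N_B=0, L=1
Step 1: N_C=1, N_G=3, N_B=0, L=4
Step 2: N_C=3, N_G=10, N_B=1, L=14
Step 3: N_C=10, N_G=34, N_B=5, L=49
Step 4: N_C=34, N_G=117, N_B=20, L=171
Step 5: N_C=117, N_G=405, N_B=74, L=596

Answer: 596


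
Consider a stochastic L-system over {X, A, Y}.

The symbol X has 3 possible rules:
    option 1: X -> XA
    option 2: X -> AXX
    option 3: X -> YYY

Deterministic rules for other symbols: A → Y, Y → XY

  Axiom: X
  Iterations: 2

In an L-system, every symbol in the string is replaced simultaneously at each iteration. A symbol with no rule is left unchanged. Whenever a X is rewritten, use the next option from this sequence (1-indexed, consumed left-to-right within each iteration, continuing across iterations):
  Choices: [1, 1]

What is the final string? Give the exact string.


Answer: XAY

Derivation:
Step 0: X
Step 1: XA  (used choices [1])
Step 2: XAY  (used choices [1])


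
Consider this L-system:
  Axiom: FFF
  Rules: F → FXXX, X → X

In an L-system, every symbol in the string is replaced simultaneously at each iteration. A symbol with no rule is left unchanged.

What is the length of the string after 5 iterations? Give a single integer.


Answer: 48

Derivation:
Step 0: length = 3
Step 1: length = 12
Step 2: length = 21
Step 3: length = 30
Step 4: length = 39
Step 5: length = 48


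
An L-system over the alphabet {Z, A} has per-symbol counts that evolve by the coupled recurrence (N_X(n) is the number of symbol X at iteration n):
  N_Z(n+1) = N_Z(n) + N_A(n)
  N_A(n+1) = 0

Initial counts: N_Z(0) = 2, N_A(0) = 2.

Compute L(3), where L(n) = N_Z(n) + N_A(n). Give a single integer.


Step 0: N_Z=2, N_A=2, L=4
Step 1: N_Z=4, N_A=0, L=4
Step 2: N_Z=4, N_A=0, L=4
Step 3: N_Z=4, N_A=0, L=4

Answer: 4


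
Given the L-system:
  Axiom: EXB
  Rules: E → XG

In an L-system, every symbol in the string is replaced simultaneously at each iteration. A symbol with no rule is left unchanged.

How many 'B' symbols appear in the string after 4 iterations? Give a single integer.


Answer: 1

Derivation:
Step 0: EXB  (1 'B')
Step 1: XGXB  (1 'B')
Step 2: XGXB  (1 'B')
Step 3: XGXB  (1 'B')
Step 4: XGXB  (1 'B')


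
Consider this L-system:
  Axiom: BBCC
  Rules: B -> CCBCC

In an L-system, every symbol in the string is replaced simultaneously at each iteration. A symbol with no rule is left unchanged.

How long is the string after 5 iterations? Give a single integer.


Step 0: length = 4
Step 1: length = 12
Step 2: length = 20
Step 3: length = 28
Step 4: length = 36
Step 5: length = 44

Answer: 44


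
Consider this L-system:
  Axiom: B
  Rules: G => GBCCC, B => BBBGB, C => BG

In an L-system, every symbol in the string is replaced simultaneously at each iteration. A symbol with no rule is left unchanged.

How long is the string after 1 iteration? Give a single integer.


Step 0: length = 1
Step 1: length = 5

Answer: 5


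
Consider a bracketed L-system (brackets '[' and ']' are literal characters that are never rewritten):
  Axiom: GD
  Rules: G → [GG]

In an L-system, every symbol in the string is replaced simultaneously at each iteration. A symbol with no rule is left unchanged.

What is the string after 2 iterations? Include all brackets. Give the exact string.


Step 0: GD
Step 1: [GG]D
Step 2: [[GG][GG]]D

Answer: [[GG][GG]]D


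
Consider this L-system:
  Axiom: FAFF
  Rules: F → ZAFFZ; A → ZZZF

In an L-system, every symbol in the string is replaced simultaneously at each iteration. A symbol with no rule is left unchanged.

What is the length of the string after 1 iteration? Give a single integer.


Answer: 19

Derivation:
Step 0: length = 4
Step 1: length = 19


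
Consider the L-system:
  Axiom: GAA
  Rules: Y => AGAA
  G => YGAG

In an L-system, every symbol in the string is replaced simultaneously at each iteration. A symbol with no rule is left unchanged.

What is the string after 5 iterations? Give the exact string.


Answer: AAYGAGAAAGAAYGAGAYGAGAAGAAYGAGAYGAGAAAAGAAYGAGAYGAGAAAYGAGAAAGAAYGAGAYGAGAAGAAYGAGAYGAGAAYGAGAAAGAAYGAGAYGAGAAGAAYGAGAYGAGAAAGAAYGAGAYGAGAAAYGAGAAAGAAYGAGAYGAGAAGAAYGAGAYGAGAAYGAGAAAGAAYGAGAYGAGAAGAAYGAGAYGAGAA

Derivation:
Step 0: GAA
Step 1: YGAGAA
Step 2: AGAAYGAGAYGAGAA
Step 3: AYGAGAAAGAAYGAGAYGAGAAGAAYGAGAYGAGAA
Step 4: AAGAAYGAGAYGAGAAAYGAGAAAGAAYGAGAYGAGAAGAAYGAGAYGAGAAYGAGAAAGAAYGAGAYGAGAAGAAYGAGAYGAGAA
Step 5: AAYGAGAAAGAAYGAGAYGAGAAGAAYGAGAYGAGAAAAGAAYGAGAYGAGAAAYGAGAAAGAAYGAGAYGAGAAGAAYGAGAYGAGAAYGAGAAAGAAYGAGAYGAGAAGAAYGAGAYGAGAAAGAAYGAGAYGAGAAAYGAGAAAGAAYGAGAYGAGAAGAAYGAGAYGAGAAYGAGAAAGAAYGAGAYGAGAAGAAYGAGAYGAGAA


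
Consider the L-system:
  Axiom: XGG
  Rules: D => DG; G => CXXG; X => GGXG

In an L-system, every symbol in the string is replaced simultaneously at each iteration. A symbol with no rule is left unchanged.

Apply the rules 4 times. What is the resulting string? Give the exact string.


Answer: CCXXGCXXGGGXGCXXGCXXGCXXGGGXGCXXGCGGXGGGXGCXXGCCXXGCXXGGGXGCXXGCXXGCXXGGGXGCXXGCGGXGGGXGCXXGCGGXGGGXGCXXGCGGXGGGXGCXXGCXXGCXXGGGXGCXXGCGGXGGGXGCXXGCCXXGCXXGGGXGCXXGCXXGCXXGGGXGCXXGCGGXGGGXGCXXGCCGGXGGGXGCXXGCGGXGGGXGCXXGCXXGCXXGGGXGCXXGCGGXGGGXGCXXGCGGXGGGXGCXXGCGGXGGGXGCXXGCXXGCXXGGGXGCXXGCGGXGGGXGCXXGCCXXGCXXGGGXGCXXGCXXGCXXGGGXGCXXGCGGXGGGXGCXXGCCGGXGGGXGCXXGCGGXGGGXGCXXGCXXGCXXGGGXGCXXGCGGXGGGXGCXXGCGGXGGGXGCXXGCGGXGGGXGCXXGCXXGCXXGGGXGCXXGCGGXGGGXGCXXGCCXXGCXXGGGXGCXXGCXXGCXXGGGXGCXXGCGGXGGGXGCXXG

Derivation:
Step 0: XGG
Step 1: GGXGCXXGCXXG
Step 2: CXXGCXXGGGXGCXXGCGGXGGGXGCXXGCGGXGGGXGCXXG
Step 3: CGGXGGGXGCXXGCGGXGGGXGCXXGCXXGCXXGGGXGCXXGCGGXGGGXGCXXGCCXXGCXXGGGXGCXXGCXXGCXXGGGXGCXXGCGGXGGGXGCXXGCCXXGCXXGGGXGCXXGCXXGCXXGGGXGCXXGCGGXGGGXGCXXG
Step 4: CCXXGCXXGGGXGCXXGCXXGCXXGGGXGCXXGCGGXGGGXGCXXGCCXXGCXXGGGXGCXXGCXXGCXXGGGXGCXXGCGGXGGGXGCXXGCGGXGGGXGCXXGCGGXGGGXGCXXGCXXGCXXGGGXGCXXGCGGXGGGXGCXXGCCXXGCXXGGGXGCXXGCXXGCXXGGGXGCXXGCGGXGGGXGCXXGCCGGXGGGXGCXXGCGGXGGGXGCXXGCXXGCXXGGGXGCXXGCGGXGGGXGCXXGCGGXGGGXGCXXGCGGXGGGXGCXXGCXXGCXXGGGXGCXXGCGGXGGGXGCXXGCCXXGCXXGGGXGCXXGCXXGCXXGGGXGCXXGCGGXGGGXGCXXGCCGGXGGGXGCXXGCGGXGGGXGCXXGCXXGCXXGGGXGCXXGCGGXGGGXGCXXGCGGXGGGXGCXXGCGGXGGGXGCXXGCXXGCXXGGGXGCXXGCGGXGGGXGCXXGCCXXGCXXGGGXGCXXGCXXGCXXGGGXGCXXGCGGXGGGXGCXXG


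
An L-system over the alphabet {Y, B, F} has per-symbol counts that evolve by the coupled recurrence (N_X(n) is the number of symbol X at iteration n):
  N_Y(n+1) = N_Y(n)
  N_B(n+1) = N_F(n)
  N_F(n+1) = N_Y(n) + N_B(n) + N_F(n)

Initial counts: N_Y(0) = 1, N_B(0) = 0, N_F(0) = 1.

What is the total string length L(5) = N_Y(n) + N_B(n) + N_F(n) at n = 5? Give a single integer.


Step 0: N_Y=1, N_B=0, N_F=1, L=2
Step 1: N_Y=1, N_B=1, N_F=2, L=4
Step 2: N_Y=1, N_B=2, N_F=4, L=7
Step 3: N_Y=1, N_B=4, N_F=7, L=12
Step 4: N_Y=1, N_B=7, N_F=12, L=20
Step 5: N_Y=1, N_B=12, N_F=20, L=33

Answer: 33


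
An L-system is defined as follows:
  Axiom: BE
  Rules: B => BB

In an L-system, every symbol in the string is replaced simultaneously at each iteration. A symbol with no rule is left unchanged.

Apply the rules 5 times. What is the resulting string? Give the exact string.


Step 0: BE
Step 1: BBE
Step 2: BBBBE
Step 3: BBBBBBBBE
Step 4: BBBBBBBBBBBBBBBBE
Step 5: BBBBBBBBBBBBBBBBBBBBBBBBBBBBBBBBE

Answer: BBBBBBBBBBBBBBBBBBBBBBBBBBBBBBBBE


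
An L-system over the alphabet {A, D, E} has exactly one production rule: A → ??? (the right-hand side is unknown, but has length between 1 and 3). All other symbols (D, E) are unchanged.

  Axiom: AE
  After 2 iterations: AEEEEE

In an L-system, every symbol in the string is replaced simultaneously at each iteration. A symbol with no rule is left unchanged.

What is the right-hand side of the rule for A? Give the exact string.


Trying A → AEE:
  Step 0: AE
  Step 1: AEEE
  Step 2: AEEEEE
Matches the given result.

Answer: AEE


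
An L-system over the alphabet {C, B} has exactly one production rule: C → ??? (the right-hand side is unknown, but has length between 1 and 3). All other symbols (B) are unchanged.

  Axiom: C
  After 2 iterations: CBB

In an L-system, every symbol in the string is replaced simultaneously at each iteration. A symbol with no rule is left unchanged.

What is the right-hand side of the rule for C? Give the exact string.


Answer: CB

Derivation:
Trying C → CB:
  Step 0: C
  Step 1: CB
  Step 2: CBB
Matches the given result.


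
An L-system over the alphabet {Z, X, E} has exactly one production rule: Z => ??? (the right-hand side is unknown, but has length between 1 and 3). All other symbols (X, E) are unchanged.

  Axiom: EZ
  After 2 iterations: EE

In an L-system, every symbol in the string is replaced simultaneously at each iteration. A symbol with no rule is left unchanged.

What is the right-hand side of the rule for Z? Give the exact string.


Trying Z => E:
  Step 0: EZ
  Step 1: EE
  Step 2: EE
Matches the given result.

Answer: E


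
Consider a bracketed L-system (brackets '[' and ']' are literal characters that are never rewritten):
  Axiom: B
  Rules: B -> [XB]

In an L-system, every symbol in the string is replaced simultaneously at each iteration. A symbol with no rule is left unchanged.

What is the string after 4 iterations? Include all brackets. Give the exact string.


Answer: [X[X[X[XB]]]]

Derivation:
Step 0: B
Step 1: [XB]
Step 2: [X[XB]]
Step 3: [X[X[XB]]]
Step 4: [X[X[X[XB]]]]


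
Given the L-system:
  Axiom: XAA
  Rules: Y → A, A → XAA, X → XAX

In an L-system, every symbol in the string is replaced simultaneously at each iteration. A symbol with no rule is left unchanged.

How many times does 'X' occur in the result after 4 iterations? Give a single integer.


Step 0: XAA  (1 'X')
Step 1: XAXXAAXAA  (4 'X')
Step 2: XAXXAAXAXXAXXAAXAAXAXXAAXAA  (13 'X')
Step 3: XAXXAAXAXXAXXAAXAAXAXXAAXAXXAXXAAXAXXAXXAAXAAXAXXAAXAAXAXXAAXAXXAXXAAXAAXAXXAAXAA  (40 'X')
Step 4: XAXXAAXAXXAXXAAXAAXAXXAAXAXXAXXAAXAXXAXXAAXAAXAXXAAXAAXAXXAAXAXXAXXAAXAAXAXXAAXAXXAXXAAXAXXAXXAAXAAXAXXAAXAXXAXXAAXAXXAXXAAXAAXAXXAAXAAXAXXAAXAXXAXXAAXAAXAXXAAXAAXAXXAAXAXXAXXAAXAAXAXXAAXAXXAXXAAXAXXAXXAAXAAXAXXAAXAAXAXXAAXAXXAXXAAXAAXAXXAAXAA  (121 'X')

Answer: 121


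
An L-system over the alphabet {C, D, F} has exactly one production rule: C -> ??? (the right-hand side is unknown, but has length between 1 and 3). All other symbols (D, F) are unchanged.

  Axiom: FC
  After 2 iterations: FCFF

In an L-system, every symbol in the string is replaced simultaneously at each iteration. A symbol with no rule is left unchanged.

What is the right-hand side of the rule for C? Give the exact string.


Trying C -> CF:
  Step 0: FC
  Step 1: FCF
  Step 2: FCFF
Matches the given result.

Answer: CF


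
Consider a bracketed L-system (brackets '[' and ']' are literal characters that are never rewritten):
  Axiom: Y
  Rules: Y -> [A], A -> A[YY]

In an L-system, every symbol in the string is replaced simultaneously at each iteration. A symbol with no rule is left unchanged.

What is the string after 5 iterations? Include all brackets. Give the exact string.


Answer: [A[YY][[A][A]][[A[YY]][A[YY]]][[A[YY][[A][A]]][A[YY][[A][A]]]]]

Derivation:
Step 0: Y
Step 1: [A]
Step 2: [A[YY]]
Step 3: [A[YY][[A][A]]]
Step 4: [A[YY][[A][A]][[A[YY]][A[YY]]]]
Step 5: [A[YY][[A][A]][[A[YY]][A[YY]]][[A[YY][[A][A]]][A[YY][[A][A]]]]]


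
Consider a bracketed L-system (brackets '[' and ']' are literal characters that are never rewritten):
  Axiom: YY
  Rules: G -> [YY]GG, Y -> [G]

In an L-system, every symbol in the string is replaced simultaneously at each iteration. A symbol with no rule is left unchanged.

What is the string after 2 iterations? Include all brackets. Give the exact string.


Answer: [[YY]GG][[YY]GG]

Derivation:
Step 0: YY
Step 1: [G][G]
Step 2: [[YY]GG][[YY]GG]


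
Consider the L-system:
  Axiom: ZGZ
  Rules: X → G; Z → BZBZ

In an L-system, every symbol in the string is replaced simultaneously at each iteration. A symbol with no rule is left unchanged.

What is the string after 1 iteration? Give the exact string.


Step 0: ZGZ
Step 1: BZBZGBZBZ

Answer: BZBZGBZBZ


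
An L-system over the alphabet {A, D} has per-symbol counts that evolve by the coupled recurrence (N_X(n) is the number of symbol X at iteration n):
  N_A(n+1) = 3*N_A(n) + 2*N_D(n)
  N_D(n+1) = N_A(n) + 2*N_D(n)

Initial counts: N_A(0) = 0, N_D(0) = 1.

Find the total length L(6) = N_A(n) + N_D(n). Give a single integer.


Answer: 4096

Derivation:
Step 0: N_A=0, N_D=1, L=1
Step 1: N_A=2, N_D=2, L=4
Step 2: N_A=10, N_D=6, L=16
Step 3: N_A=42, N_D=22, L=64
Step 4: N_A=170, N_D=86, L=256
Step 5: N_A=682, N_D=342, L=1024
Step 6: N_A=2730, N_D=1366, L=4096


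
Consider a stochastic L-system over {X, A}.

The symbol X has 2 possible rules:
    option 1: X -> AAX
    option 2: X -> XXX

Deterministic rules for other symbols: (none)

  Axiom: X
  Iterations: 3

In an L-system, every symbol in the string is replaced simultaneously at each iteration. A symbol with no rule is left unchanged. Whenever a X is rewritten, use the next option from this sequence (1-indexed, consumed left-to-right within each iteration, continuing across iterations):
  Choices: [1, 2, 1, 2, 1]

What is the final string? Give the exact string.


Step 0: X
Step 1: AAX  (used choices [1])
Step 2: AAXXX  (used choices [2])
Step 3: AAAAXXXXAAX  (used choices [1, 2, 1])

Answer: AAAAXXXXAAX


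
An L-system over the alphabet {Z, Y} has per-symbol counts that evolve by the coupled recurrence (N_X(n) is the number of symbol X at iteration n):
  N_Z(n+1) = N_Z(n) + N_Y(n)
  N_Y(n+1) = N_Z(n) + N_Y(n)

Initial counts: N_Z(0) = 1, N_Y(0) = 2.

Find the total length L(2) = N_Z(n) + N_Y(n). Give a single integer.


Answer: 12

Derivation:
Step 0: N_Z=1, N_Y=2, L=3
Step 1: N_Z=3, N_Y=3, L=6
Step 2: N_Z=6, N_Y=6, L=12


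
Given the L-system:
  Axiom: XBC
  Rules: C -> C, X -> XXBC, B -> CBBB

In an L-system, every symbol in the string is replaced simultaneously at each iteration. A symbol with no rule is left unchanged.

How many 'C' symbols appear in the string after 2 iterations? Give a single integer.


Answer: 9

Derivation:
Step 0: XBC  (1 'C')
Step 1: XXBCCBBBC  (3 'C')
Step 2: XXBCXXBCCBBBCCCBBBCBBBCBBBC  (9 'C')


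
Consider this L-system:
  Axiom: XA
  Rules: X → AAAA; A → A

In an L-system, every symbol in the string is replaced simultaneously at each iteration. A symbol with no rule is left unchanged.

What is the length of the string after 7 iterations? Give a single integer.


Answer: 5

Derivation:
Step 0: length = 2
Step 1: length = 5
Step 2: length = 5
Step 3: length = 5
Step 4: length = 5
Step 5: length = 5
Step 6: length = 5
Step 7: length = 5


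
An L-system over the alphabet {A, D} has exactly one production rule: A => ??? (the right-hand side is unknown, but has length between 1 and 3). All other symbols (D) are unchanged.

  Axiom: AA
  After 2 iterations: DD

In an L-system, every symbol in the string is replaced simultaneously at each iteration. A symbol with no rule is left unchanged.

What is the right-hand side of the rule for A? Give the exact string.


Answer: D

Derivation:
Trying A => D:
  Step 0: AA
  Step 1: DD
  Step 2: DD
Matches the given result.


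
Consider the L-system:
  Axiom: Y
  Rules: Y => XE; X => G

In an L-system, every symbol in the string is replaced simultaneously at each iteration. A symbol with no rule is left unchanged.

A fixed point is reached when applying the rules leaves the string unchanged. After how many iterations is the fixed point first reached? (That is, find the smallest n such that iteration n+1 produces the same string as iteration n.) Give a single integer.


Answer: 2

Derivation:
Step 0: Y
Step 1: XE
Step 2: GE
Step 3: GE  (unchanged — fixed point at step 2)


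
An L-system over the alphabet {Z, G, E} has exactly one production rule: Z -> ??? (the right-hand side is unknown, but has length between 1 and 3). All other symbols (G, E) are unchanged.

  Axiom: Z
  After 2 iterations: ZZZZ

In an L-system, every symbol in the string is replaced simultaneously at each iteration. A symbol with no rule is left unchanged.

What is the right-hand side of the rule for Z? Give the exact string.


Trying Z -> ZZ:
  Step 0: Z
  Step 1: ZZ
  Step 2: ZZZZ
Matches the given result.

Answer: ZZ


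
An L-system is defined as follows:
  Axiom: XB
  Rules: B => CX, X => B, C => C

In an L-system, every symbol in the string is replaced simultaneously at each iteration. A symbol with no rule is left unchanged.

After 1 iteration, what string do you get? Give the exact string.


Answer: BCX

Derivation:
Step 0: XB
Step 1: BCX


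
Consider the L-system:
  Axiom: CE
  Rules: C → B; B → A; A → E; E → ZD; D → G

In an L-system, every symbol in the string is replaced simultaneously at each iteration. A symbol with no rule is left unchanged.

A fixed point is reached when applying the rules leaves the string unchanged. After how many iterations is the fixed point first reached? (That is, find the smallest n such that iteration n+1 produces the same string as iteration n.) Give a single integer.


Answer: 5

Derivation:
Step 0: CE
Step 1: BZD
Step 2: AZG
Step 3: EZG
Step 4: ZDZG
Step 5: ZGZG
Step 6: ZGZG  (unchanged — fixed point at step 5)
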